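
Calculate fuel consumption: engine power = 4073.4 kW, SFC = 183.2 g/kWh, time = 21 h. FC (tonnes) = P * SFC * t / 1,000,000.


Formula: FC (tonnes) = P * SFC * t / 1,000,000
Step 1 — P * SFC * t = 4073.4 * 183.2 * 21 = 15671184.48 g
Step 2 — FC (tonnes) = 15671184.48 / 1,000,000 ≈ 15.671 tonnes (5 s.f.)

15.671 tonnes


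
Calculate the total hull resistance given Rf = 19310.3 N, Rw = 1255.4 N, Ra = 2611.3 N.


Formula: Rt = Rf + Rw + Ra
Substituting: Rt = 19310.3 + 1255.4 + 2611.3
Result: Rt = 23177.0 N

23177.0 N


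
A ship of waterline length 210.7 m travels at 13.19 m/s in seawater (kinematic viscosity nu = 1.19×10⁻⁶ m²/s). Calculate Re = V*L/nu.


Formula: Re = V * L / nu
Step 1 — V * L = 13.19 * 210.7 = 2779.133 m^2/s
Step 2 — Re = 2779.133 / 1.19e-6 = 2.34e+09

2.34e+09


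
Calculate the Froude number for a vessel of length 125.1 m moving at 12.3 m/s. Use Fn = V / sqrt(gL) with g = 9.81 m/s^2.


Formula: Fn = V / sqrt(g * L)
Step 1 — g * L = 9.81 * 125.1 = 1227.231
Step 2 — sqrt(g * L) = sqrt(1227.231) = 35.031857
Step 3 — Fn = 12.3 / 35.031857 ≈ 0.35111 (5 s.f.)

0.35111


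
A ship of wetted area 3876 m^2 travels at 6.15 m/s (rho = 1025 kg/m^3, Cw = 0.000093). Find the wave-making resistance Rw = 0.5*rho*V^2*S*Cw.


Formula: Rw = 0.5 * rho * V^2 * S * Cw
Step 1 — V^2 = 6.15^2 = 37.8225
Step 2 — 0.5 * rho * V^2 = 0.5 * 1025 * 37.8225 = 19384.03125
Step 3 — Rw = 19384.03125 * 3876 * 0.000093 ≈ 6987.3 N (5 s.f.)

6987.3 N


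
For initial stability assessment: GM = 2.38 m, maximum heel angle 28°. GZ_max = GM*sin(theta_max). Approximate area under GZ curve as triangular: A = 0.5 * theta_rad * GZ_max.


Formula: GZ_max = GM * sin(theta); Area = 0.5 * theta_rad * GZ_max
Step 1 — GZ_max = 2.38 * sin(28°) = 2.38 * 0.469472 = 1.117343 m
Step 2 — theta_rad = 28 * pi/180 = 0.488692 rad
Step 3 — Area = 0.5 * 0.488692 * 1.117343 ≈ 0.27302 m·rad (5 s.f.)

0.27302 m·rad


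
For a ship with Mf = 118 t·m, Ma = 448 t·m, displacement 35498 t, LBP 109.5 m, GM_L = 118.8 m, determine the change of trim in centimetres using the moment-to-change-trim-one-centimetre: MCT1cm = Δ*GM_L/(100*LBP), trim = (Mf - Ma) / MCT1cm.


Formula: net trimming moment = Mf - Ma; MCT1cm = Δ*GM_L/(100*LBP); trim = net moment / MCT1cm
Step 1 — net trimming moment = 118 - 448 = -330 t·m
Step 2 — MCT1cm = 35498 * 118.8 / (100 * 109.5) = 385.129 t·m/cm
Step 3 — trim = -330 / 385.129 ≈ -0.85686 cm (5 s.f.)

-0.85686 cm


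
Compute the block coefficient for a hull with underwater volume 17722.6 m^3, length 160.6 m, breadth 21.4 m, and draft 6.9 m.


Formula: Cb = V / (L * B * T)
Step 1 — L * B * T = 160.6 * 21.4 * 6.9 = 23714.196 m^3
Step 2 — Cb = 17722.6 / 23714.196 ≈ 0.74734 (5 s.f.)

0.74734


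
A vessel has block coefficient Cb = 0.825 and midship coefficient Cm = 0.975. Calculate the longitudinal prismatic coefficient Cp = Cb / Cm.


Formula: Cp = Cb / Cm
Substituting: Cp = 0.825 / 0.975
Result: Cp ≈ 0.84615 (5 s.f.)

0.84615


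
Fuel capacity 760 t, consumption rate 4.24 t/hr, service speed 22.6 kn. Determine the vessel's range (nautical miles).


Formula: endurance = fuel / rate; range = endurance * speed
Step 1 — endurance = 760 / 4.24 = 179.2453 hours
Step 2 — range = 179.2453 * 22.6 ≈ 4050.9 nautical miles (5 s.f.)

4050.9 NM


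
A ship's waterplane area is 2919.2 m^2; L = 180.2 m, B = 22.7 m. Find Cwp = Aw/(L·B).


Formula: Cwp = Aw / (L * B)
Step 1 — L * B = 180.2 * 22.7 = 4090.54 m^2
Step 2 — Cwp = 2919.2 / 4090.54 ≈ 0.71365 (5 s.f.)

0.71365


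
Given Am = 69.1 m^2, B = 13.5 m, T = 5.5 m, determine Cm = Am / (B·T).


Formula: Cm = Am / (B * T)
Step 1 — B * T = 13.5 * 5.5 = 74.25 m^2
Step 2 — Cm = 69.1 / 74.25 ≈ 0.93064 (5 s.f.)

0.93064


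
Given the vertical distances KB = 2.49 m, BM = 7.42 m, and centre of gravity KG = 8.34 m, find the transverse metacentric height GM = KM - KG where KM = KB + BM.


Formula: GM = KB + BM - KG
Step 1 — KM = KB + BM = 2.49 + 7.42 = 9.91 m
Step 2 — GM = KM - KG = 9.91 - 8.34 = 1.57 m

1.57 m


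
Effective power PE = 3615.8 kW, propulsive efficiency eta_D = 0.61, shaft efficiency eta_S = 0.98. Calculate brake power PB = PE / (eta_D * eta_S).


Formula: PB = PE / (eta_D * eta_S)
Step 1 — combined efficiency = eta_D * eta_S = 0.61 * 0.98 = 0.5978
Step 2 — PB = 3615.8 / 0.5978 ≈ 6048.5 kW (5 s.f.)

6048.5 kW


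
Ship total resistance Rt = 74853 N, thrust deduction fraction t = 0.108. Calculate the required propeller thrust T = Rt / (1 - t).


Formula: T = Rt / (1 - t)
Step 1 — (1 - t) = 1 - 0.108 = 0.892
Step 2 — T = 74853 / 0.892 ≈ 83916 N (5 s.f.)

83916 N


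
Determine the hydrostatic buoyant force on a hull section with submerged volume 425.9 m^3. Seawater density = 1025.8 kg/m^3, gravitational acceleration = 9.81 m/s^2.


Formula: Fb = rho * g * V
Substituting: Fb = 1025.8 * 9.81 * 425.9
Intermediate: 1025.8 * 9.81 = 10063.098
Result: Fb = 10063.098 * 425.9 ≈ 4285900 N (5 s.f.)

4285900 N


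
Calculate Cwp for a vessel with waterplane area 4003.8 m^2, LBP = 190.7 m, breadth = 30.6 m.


Formula: Cwp = Aw / (L * B)
Step 1 — L * B = 190.7 * 30.6 = 5835.42 m^2
Step 2 — Cwp = 4003.8 / 5835.42 ≈ 0.68612 (5 s.f.)

0.68612


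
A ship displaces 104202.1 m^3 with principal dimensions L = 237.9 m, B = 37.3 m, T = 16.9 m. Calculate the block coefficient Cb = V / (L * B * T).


Formula: Cb = V / (L * B * T)
Step 1 — L * B * T = 237.9 * 37.3 * 16.9 = 149965.023 m^3
Step 2 — Cb = 104202.1 / 149965.023 ≈ 0.69484 (5 s.f.)

0.69484


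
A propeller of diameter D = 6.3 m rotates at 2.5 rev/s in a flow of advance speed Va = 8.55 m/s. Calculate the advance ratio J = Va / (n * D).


Formula: J = Va / (n * D)
Step 1 — n * D = 2.5 * 6.3 = 15.75
Step 2 — J = 8.55 / 15.75 ≈ 0.54286 (5 s.f.)

0.54286


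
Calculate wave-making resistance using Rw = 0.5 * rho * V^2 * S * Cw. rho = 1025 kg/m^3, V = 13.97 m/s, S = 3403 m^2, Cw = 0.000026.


Formula: Rw = 0.5 * rho * V^2 * S * Cw
Step 1 — V^2 = 13.97^2 = 195.1609
Step 2 — 0.5 * rho * V^2 = 0.5 * 1025 * 195.1609 = 100019.96125
Step 3 — Rw = 100019.96125 * 3403 * 0.000026 ≈ 8849.6 N (5 s.f.)

8849.6 N


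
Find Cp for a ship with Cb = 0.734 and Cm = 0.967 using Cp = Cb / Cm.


Formula: Cp = Cb / Cm
Substituting: Cp = 0.734 / 0.967
Result: Cp ≈ 0.75905 (5 s.f.)

0.75905


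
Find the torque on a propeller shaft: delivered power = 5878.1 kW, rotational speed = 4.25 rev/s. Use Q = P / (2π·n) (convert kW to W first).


Formula: Q = P_W / (2 * pi * n)
Step 1 — P_W = 5878.1 kW * 1000 = 5878100.0 W
Step 2 — 2 * pi * n = 2 * pi * 4.25 = 26.703538
Step 3 — Q = 5878100.0 / 26.703538 ≈ 220120 N·m (5 s.f.)

220120 N·m


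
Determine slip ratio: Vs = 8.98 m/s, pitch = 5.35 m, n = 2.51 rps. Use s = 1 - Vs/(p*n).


Formula: s = 1 - Vs / (p * n)
Step 1 — p * n = 5.35 * 2.51 = 13.4285
Step 2 — Vs / (p*n) = 8.98 / 13.4285 = 0.668727 (6 d.p.)
Step 3 — s = 1 - 0.668727 = 0.331273

0.331273


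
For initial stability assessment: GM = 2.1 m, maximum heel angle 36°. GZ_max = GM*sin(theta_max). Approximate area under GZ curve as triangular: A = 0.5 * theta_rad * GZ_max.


Formula: GZ_max = GM * sin(theta); Area = 0.5 * theta_rad * GZ_max
Step 1 — GZ_max = 2.1 * sin(36°) = 2.1 * 0.587785 = 1.234349 m
Step 2 — theta_rad = 36 * pi/180 = 0.628319 rad
Step 3 — Area = 0.5 * 0.628319 * 1.234349 ≈ 0.38778 m·rad (5 s.f.)

0.38778 m·rad


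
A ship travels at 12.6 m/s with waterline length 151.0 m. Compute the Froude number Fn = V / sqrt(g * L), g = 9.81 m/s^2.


Formula: Fn = V / sqrt(g * L)
Step 1 — g * L = 9.81 * 151.0 = 1481.31
Step 2 — sqrt(g * L) = sqrt(1481.31) = 38.48779
Step 3 — Fn = 12.6 / 38.48779 ≈ 0.32738 (5 s.f.)

0.32738


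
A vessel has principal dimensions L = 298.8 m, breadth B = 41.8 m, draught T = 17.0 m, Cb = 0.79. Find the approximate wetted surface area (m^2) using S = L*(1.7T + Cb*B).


Formula: S = 1.7*L*T + V/T with V = Cb*L*B*T, i.e. S = L * (1.7*T + Cb*B)
Step 1 — 1.7*T = 1.7 * 17.0 = 28.9 m
Step 2 — Cb*B = 0.79 * 41.8 = 33.022 m
Step 3 — 1.7*T + Cb*B = 28.9 + 33.022 = 61.922 m
Step 4 — S = 298.8 * 61.922 ≈ 18502 m^2 (5 s.f.)

18502 m^2


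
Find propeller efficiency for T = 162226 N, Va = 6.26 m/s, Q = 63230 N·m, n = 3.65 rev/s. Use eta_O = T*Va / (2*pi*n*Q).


Formula: eta = T * Va / (2 * pi * n * Q)
Step 1 — numerator = T * Va = 162226 * 6.26 = 1015534.76
Step 2 — 2 * pi * n = 2 * pi * 3.65 = 22.933626
Step 3 — denominator = 22.933626 * 63230 = 1450093.17
Step 4 — eta = 1015534.76 / 1450093.17 ≈ 0.70032 (5 s.f.)

0.70032


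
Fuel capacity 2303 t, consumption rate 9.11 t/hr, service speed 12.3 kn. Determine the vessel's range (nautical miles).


Formula: endurance = fuel / rate; range = endurance * speed
Step 1 — endurance = 2303 / 9.11 = 252.7991 hours
Step 2 — range = 252.7991 * 12.3 ≈ 3109.4 nautical miles (5 s.f.)

3109.4 NM


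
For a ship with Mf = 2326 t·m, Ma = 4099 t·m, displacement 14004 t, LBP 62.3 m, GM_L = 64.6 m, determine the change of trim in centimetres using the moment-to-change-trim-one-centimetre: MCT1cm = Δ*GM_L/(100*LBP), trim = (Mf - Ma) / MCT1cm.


Formula: net trimming moment = Mf - Ma; MCT1cm = Δ*GM_L/(100*LBP); trim = net moment / MCT1cm
Step 1 — net trimming moment = 2326 - 4099 = -1773 t·m
Step 2 — MCT1cm = 14004 * 64.6 / (100 * 62.3) = 145.21 t·m/cm
Step 3 — trim = -1773 / 145.21 ≈ -12.210 cm (5 s.f.)

-12.210 cm


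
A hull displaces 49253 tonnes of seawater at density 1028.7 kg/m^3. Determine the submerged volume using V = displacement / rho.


Formula: V = mass / rho
Step 1 — convert tonnes to kg: 49253 t * 1000 = 49253000 kg
Step 2 — V = 49253000 / 1028.7 ≈ 47879 m^3 (5 s.f.)

47879 m^3


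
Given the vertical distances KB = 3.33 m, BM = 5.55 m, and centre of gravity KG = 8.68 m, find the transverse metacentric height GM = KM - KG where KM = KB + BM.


Formula: GM = KB + BM - KG
Step 1 — KM = KB + BM = 3.33 + 5.55 = 8.88 m
Step 2 — GM = KM - KG = 8.88 - 8.68 = 0.2 m

0.2 m


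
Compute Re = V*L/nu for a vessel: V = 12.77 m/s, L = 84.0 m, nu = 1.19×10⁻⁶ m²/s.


Formula: Re = V * L / nu
Step 1 — V * L = 12.77 * 84.0 = 1072.68 m^2/s
Step 2 — Re = 1072.68 / 1.19e-6 = 9.01e+08

9.01e+08


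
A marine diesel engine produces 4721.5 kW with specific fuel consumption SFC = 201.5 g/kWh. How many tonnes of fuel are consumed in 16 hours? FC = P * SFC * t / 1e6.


Formula: FC (tonnes) = P * SFC * t / 1,000,000
Step 1 — P * SFC * t = 4721.5 * 201.5 * 16 = 15222116.0 g
Step 2 — FC (tonnes) = 15222116.0 / 1,000,000 ≈ 15.222 tonnes (5 s.f.)

15.222 tonnes


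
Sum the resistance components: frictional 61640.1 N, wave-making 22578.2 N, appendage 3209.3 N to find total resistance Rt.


Formula: Rt = Rf + Rw + Ra
Substituting: Rt = 61640.1 + 22578.2 + 3209.3
Result: Rt = 87427.6 N

87427.6 N


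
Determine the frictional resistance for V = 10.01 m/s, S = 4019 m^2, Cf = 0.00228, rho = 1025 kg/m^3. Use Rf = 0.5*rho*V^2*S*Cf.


Formula: Rf = 0.5 * rho * V^2 * S * Cf
Step 1 — V^2 = 10.01^2 = 100.2001
Step 2 — 0.5 * rho * V^2 = 0.5 * 1025 * 100.2001 = 51352.55125
Step 3 — Rf = 51352.55125 * 4019 * 0.00228 ≈ 470560 N (5 s.f.)

470560 N


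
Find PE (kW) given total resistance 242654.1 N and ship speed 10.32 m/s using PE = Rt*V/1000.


Formula: PE = Rt * V / 1000 (kW)
Step 1 — PE (W) = 242654.1 * 10.32 = 2504190.312 W
Step 2 — PE (kW) = 2504190.312 / 1000 ≈ 2504.2 kW (5 s.f.)

2504.2 kW


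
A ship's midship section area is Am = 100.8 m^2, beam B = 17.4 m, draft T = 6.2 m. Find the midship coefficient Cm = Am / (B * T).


Formula: Cm = Am / (B * T)
Step 1 — B * T = 17.4 * 6.2 = 107.88 m^2
Step 2 — Cm = 100.8 / 107.88 ≈ 0.93437 (5 s.f.)

0.93437


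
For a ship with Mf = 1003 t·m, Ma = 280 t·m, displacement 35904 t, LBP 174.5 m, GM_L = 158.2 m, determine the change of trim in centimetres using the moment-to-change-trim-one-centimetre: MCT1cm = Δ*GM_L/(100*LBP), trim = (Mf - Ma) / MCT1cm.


Formula: net trimming moment = Mf - Ma; MCT1cm = Δ*GM_L/(100*LBP); trim = net moment / MCT1cm
Step 1 — net trimming moment = 1003 - 280 = 723 t·m
Step 2 — MCT1cm = 35904 * 158.2 / (100 * 174.5) = 325.5022 t·m/cm
Step 3 — trim = 723 / 325.5022 ≈ 2.2212 cm (5 s.f.)

2.2212 cm


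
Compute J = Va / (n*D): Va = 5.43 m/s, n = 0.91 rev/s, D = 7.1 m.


Formula: J = Va / (n * D)
Step 1 — n * D = 0.91 * 7.1 = 6.461
Step 2 — J = 5.43 / 6.461 ≈ 0.84043 (5 s.f.)

0.84043


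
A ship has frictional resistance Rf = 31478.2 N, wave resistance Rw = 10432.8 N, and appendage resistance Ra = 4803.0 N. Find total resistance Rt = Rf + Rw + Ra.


Formula: Rt = Rf + Rw + Ra
Substituting: Rt = 31478.2 + 10432.8 + 4803.0
Result: Rt = 46714.0 N

46714.0 N


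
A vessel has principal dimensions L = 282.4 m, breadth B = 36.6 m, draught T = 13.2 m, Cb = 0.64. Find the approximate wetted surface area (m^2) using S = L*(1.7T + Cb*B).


Formula: S = 1.7*L*T + V/T with V = Cb*L*B*T, i.e. S = L * (1.7*T + Cb*B)
Step 1 — 1.7*T = 1.7 * 13.2 = 22.44 m
Step 2 — Cb*B = 0.64 * 36.6 = 23.424 m
Step 3 — 1.7*T + Cb*B = 22.44 + 23.424 = 45.864 m
Step 4 — S = 282.4 * 45.864 ≈ 12952 m^2 (5 s.f.)

12952 m^2


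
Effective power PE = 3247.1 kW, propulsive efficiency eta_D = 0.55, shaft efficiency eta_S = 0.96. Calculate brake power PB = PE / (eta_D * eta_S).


Formula: PB = PE / (eta_D * eta_S)
Step 1 — combined efficiency = eta_D * eta_S = 0.55 * 0.96 = 0.528
Step 2 — PB = 3247.1 / 0.528 ≈ 6149.8 kW (5 s.f.)

6149.8 kW


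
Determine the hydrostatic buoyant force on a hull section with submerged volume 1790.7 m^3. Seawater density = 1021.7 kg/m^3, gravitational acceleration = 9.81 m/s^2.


Formula: Fb = rho * g * V
Substituting: Fb = 1021.7 * 9.81 * 1790.7
Intermediate: 1021.7 * 9.81 = 10022.877
Result: Fb = 10022.877 * 1790.7 ≈ 17948000 N (5 s.f.)

17948000 N


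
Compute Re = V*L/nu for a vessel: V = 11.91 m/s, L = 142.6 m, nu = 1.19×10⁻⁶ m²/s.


Formula: Re = V * L / nu
Step 1 — V * L = 11.91 * 142.6 = 1698.366 m^2/s
Step 2 — Re = 1698.366 / 1.19e-6 = 1.43e+09

1.43e+09


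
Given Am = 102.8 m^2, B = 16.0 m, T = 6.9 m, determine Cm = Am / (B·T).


Formula: Cm = Am / (B * T)
Step 1 — B * T = 16.0 * 6.9 = 110.4 m^2
Step 2 — Cm = 102.8 / 110.4 ≈ 0.93116 (5 s.f.)

0.93116


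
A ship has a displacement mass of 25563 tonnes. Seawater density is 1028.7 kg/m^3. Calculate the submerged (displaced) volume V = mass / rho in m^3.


Formula: V = mass / rho
Step 1 — convert tonnes to kg: 25563 t * 1000 = 25563000 kg
Step 2 — V = 25563000 / 1028.7 ≈ 24850 m^3 (5 s.f.)

24850 m^3


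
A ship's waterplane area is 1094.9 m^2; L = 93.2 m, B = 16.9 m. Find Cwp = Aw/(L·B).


Formula: Cwp = Aw / (L * B)
Step 1 — L * B = 93.2 * 16.9 = 1575.08 m^2
Step 2 — Cwp = 1094.9 / 1575.08 ≈ 0.69514 (5 s.f.)

0.69514


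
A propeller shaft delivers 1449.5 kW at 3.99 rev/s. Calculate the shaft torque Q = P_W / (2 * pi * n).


Formula: Q = P_W / (2 * pi * n)
Step 1 — P_W = 1449.5 kW * 1000 = 1449500.0 W
Step 2 — 2 * pi * n = 2 * pi * 3.99 = 25.069909
Step 3 — Q = 1449500.0 / 25.069909 ≈ 57818 N·m (5 s.f.)

57818 N·m


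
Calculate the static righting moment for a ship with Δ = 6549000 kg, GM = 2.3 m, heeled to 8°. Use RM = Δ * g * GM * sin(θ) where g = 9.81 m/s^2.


Formula: GZ = GM * sin(theta); RM = disp * g * GZ
Step 1 — GZ = 2.3 * sin(8°) = 2.3 * 0.139173 = 0.320098 m
Step 2 — RM = 6549000 * 9.81 * 0.320098 ≈ 20565000 N·m (5 s.f.)

20565000 N·m


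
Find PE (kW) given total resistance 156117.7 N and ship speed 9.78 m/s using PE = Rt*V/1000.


Formula: PE = Rt * V / 1000 (kW)
Step 1 — PE (W) = 156117.7 * 9.78 = 1526831.106 W
Step 2 — PE (kW) = 1526831.106 / 1000 ≈ 1526.8 kW (5 s.f.)

1526.8 kW


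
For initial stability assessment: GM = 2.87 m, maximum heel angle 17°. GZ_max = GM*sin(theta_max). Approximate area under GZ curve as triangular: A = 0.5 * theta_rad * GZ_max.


Formula: GZ_max = GM * sin(theta); Area = 0.5 * theta_rad * GZ_max
Step 1 — GZ_max = 2.87 * sin(17°) = 2.87 * 0.292372 = 0.839108 m
Step 2 — theta_rad = 17 * pi/180 = 0.296706 rad
Step 3 — Area = 0.5 * 0.296706 * 0.839108 ≈ 0.12448 m·rad (5 s.f.)

0.12448 m·rad


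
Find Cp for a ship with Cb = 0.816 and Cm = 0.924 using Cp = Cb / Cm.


Formula: Cp = Cb / Cm
Substituting: Cp = 0.816 / 0.924
Result: Cp ≈ 0.88312 (5 s.f.)

0.88312


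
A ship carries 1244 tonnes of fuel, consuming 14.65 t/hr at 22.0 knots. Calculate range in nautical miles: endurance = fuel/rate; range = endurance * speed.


Formula: endurance = fuel / rate; range = endurance * speed
Step 1 — endurance = 1244 / 14.65 = 84.9147 hours
Step 2 — range = 84.9147 * 22.0 ≈ 1868.1 nautical miles (5 s.f.)

1868.1 NM


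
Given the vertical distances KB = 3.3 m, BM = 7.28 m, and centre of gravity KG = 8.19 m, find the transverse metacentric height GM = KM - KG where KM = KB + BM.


Formula: GM = KB + BM - KG
Step 1 — KM = KB + BM = 3.3 + 7.28 = 10.58 m
Step 2 — GM = KM - KG = 10.58 - 8.19 = 2.39 m

2.39 m


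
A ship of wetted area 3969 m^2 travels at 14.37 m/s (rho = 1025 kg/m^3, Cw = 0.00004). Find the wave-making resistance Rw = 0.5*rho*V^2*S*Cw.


Formula: Rw = 0.5 * rho * V^2 * S * Cw
Step 1 — V^2 = 14.37^2 = 206.4969
Step 2 — 0.5 * rho * V^2 = 0.5 * 1025 * 206.4969 = 105829.66125
Step 3 — Rw = 105829.66125 * 3969 * 0.00004 ≈ 16802 N (5 s.f.)

16802 N


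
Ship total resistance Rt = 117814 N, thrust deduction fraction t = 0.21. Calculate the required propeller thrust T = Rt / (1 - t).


Formula: T = Rt / (1 - t)
Step 1 — (1 - t) = 1 - 0.21 = 0.79
Step 2 — T = 117814 / 0.79 ≈ 149130 N (5 s.f.)

149130 N


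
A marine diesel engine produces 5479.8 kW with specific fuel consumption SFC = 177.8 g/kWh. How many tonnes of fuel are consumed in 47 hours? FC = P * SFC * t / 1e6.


Formula: FC (tonnes) = P * SFC * t / 1,000,000
Step 1 — P * SFC * t = 5479.8 * 177.8 * 47 = 45792496.68 g
Step 2 — FC (tonnes) = 45792496.68 / 1,000,000 ≈ 45.792 tonnes (5 s.f.)

45.792 tonnes


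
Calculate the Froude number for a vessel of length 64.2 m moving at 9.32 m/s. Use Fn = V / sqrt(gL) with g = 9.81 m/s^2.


Formula: Fn = V / sqrt(g * L)
Step 1 — g * L = 9.81 * 64.2 = 629.802
Step 2 — sqrt(g * L) = sqrt(629.802) = 25.095856
Step 3 — Fn = 9.32 / 25.095856 ≈ 0.37138 (5 s.f.)

0.37138


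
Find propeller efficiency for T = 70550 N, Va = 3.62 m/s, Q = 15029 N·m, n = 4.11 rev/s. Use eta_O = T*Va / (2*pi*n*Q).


Formula: eta = T * Va / (2 * pi * n * Q)
Step 1 — numerator = T * Va = 70550 * 3.62 = 255391.0
Step 2 — 2 * pi * n = 2 * pi * 4.11 = 25.823892
Step 3 — denominator = 25.823892 * 15029 = 388107.27
Step 4 — eta = 255391.0 / 388107.27 ≈ 0.65804 (5 s.f.)

0.65804


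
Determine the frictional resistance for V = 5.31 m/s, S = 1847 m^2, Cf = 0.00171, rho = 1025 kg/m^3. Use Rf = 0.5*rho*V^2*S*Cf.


Formula: Rf = 0.5 * rho * V^2 * S * Cf
Step 1 — V^2 = 5.31^2 = 28.1961
Step 2 — 0.5 * rho * V^2 = 0.5 * 1025 * 28.1961 = 14450.50125
Step 3 — Rf = 14450.50125 * 1847 * 0.00171 ≈ 45640 N (5 s.f.)

45640 N


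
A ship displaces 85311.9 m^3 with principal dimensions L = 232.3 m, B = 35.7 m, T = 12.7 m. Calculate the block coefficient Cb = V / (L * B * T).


Formula: Cb = V / (L * B * T)
Step 1 — L * B * T = 232.3 * 35.7 * 12.7 = 105322.497 m^3
Step 2 — Cb = 85311.9 / 105322.497 ≈ 0.81001 (5 s.f.)

0.81001


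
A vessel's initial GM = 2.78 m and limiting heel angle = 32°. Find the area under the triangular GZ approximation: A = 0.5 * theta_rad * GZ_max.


Formula: GZ_max = GM * sin(theta); Area = 0.5 * theta_rad * GZ_max
Step 1 — GZ_max = 2.78 * sin(32°) = 2.78 * 0.529919 = 1.473175 m
Step 2 — theta_rad = 32 * pi/180 = 0.558505 rad
Step 3 — Area = 0.5 * 0.558505 * 1.473175 ≈ 0.41139 m·rad (5 s.f.)

0.41139 m·rad


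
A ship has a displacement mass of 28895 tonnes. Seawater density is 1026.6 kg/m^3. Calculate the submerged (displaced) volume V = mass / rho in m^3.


Formula: V = mass / rho
Step 1 — convert tonnes to kg: 28895 t * 1000 = 28895000 kg
Step 2 — V = 28895000 / 1026.6 ≈ 28146 m^3 (5 s.f.)

28146 m^3


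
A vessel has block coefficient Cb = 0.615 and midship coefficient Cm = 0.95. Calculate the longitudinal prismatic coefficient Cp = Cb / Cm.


Formula: Cp = Cb / Cm
Substituting: Cp = 0.615 / 0.95
Result: Cp ≈ 0.64737 (5 s.f.)

0.64737


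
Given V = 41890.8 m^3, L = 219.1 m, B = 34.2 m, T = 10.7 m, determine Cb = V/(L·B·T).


Formula: Cb = V / (L * B * T)
Step 1 — L * B * T = 219.1 * 34.2 * 10.7 = 80177.454 m^3
Step 2 — Cb = 41890.8 / 80177.454 ≈ 0.52248 (5 s.f.)

0.52248


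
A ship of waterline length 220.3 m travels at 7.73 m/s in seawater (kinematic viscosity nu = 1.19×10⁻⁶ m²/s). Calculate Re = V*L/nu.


Formula: Re = V * L / nu
Step 1 — V * L = 7.73 * 220.3 = 1702.919 m^2/s
Step 2 — Re = 1702.919 / 1.19e-6 = 1.43e+09

1.43e+09


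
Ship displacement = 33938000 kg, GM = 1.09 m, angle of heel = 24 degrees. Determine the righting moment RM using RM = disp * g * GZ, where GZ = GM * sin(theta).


Formula: GZ = GM * sin(theta); RM = disp * g * GZ
Step 1 — GZ = 1.09 * sin(24°) = 1.09 * 0.406737 = 0.443343 m
Step 2 — RM = 33938000 * 9.81 * 0.443343 ≈ 147600000 N·m (5 s.f.)

147600000 N·m


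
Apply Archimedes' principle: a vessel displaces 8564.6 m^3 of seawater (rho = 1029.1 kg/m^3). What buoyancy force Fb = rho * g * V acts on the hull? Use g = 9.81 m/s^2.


Formula: Fb = rho * g * V
Substituting: Fb = 1029.1 * 9.81 * 8564.6
Intermediate: 1029.1 * 9.81 = 10095.471
Result: Fb = 10095.471 * 8564.6 ≈ 86464000 N (5 s.f.)

86464000 N


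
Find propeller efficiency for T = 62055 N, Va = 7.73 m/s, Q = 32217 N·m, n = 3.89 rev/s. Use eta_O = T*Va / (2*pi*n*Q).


Formula: eta = T * Va / (2 * pi * n * Q)
Step 1 — numerator = T * Va = 62055 * 7.73 = 479685.15
Step 2 — 2 * pi * n = 2 * pi * 3.89 = 24.441591
Step 3 — denominator = 24.441591 * 32217 = 787434.74
Step 4 — eta = 479685.15 / 787434.74 ≈ 0.60917 (5 s.f.)

0.60917


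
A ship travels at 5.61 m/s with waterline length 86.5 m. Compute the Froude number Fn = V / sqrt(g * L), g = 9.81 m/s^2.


Formula: Fn = V / sqrt(g * L)
Step 1 — g * L = 9.81 * 86.5 = 848.565
Step 2 — sqrt(g * L) = sqrt(848.565) = 29.130139
Step 3 — Fn = 5.61 / 29.130139 ≈ 0.19258 (5 s.f.)

0.19258


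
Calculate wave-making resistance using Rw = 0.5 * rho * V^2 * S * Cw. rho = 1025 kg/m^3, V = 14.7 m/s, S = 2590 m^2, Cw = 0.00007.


Formula: Rw = 0.5 * rho * V^2 * S * Cw
Step 1 — V^2 = 14.7^2 = 216.09
Step 2 — 0.5 * rho * V^2 = 0.5 * 1025 * 216.09 = 110746.125
Step 3 — Rw = 110746.125 * 2590 * 0.00007 ≈ 20078 N (5 s.f.)

20078 N


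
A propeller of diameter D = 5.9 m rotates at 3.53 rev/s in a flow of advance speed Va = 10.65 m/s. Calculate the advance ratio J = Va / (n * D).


Formula: J = Va / (n * D)
Step 1 — n * D = 3.53 * 5.9 = 20.827
Step 2 — J = 10.65 / 20.827 ≈ 0.51136 (5 s.f.)

0.51136


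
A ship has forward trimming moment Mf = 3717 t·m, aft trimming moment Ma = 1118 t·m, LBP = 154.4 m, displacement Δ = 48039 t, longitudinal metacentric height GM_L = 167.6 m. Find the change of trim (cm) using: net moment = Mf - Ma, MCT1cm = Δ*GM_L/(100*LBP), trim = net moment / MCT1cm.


Formula: net trimming moment = Mf - Ma; MCT1cm = Δ*GM_L/(100*LBP); trim = net moment / MCT1cm
Step 1 — net trimming moment = 3717 - 1118 = 2599 t·m
Step 2 — MCT1cm = 48039 * 167.6 / (100 * 154.4) = 521.4596 t·m/cm
Step 3 — trim = 2599 / 521.4596 ≈ 4.9841 cm (5 s.f.)

4.9841 cm


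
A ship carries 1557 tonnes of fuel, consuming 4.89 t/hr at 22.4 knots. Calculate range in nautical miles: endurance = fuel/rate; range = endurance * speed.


Formula: endurance = fuel / rate; range = endurance * speed
Step 1 — endurance = 1557 / 4.89 = 318.4049 hours
Step 2 — range = 318.4049 * 22.4 ≈ 7132.3 nautical miles (5 s.f.)

7132.3 NM


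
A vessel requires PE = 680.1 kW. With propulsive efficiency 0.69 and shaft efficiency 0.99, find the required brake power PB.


Formula: PB = PE / (eta_D * eta_S)
Step 1 — combined efficiency = eta_D * eta_S = 0.69 * 0.99 = 0.6831
Step 2 — PB = 680.1 / 0.6831 ≈ 995.61 kW (5 s.f.)

995.61 kW


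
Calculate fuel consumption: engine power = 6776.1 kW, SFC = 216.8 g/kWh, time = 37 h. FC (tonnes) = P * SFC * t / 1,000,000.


Formula: FC (tonnes) = P * SFC * t / 1,000,000
Step 1 — P * SFC * t = 6776.1 * 216.8 * 37 = 54355163.76 g
Step 2 — FC (tonnes) = 54355163.76 / 1,000,000 ≈ 54.355 tonnes (5 s.f.)

54.355 tonnes


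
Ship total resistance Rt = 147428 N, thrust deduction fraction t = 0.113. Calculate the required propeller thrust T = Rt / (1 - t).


Formula: T = Rt / (1 - t)
Step 1 — (1 - t) = 1 - 0.113 = 0.887
Step 2 — T = 147428 / 0.887 ≈ 166210 N (5 s.f.)

166210 N


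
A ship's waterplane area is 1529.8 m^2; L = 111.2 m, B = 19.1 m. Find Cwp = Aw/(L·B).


Formula: Cwp = Aw / (L * B)
Step 1 — L * B = 111.2 * 19.1 = 2123.92 m^2
Step 2 — Cwp = 1529.8 / 2123.92 ≈ 0.72027 (5 s.f.)

0.72027


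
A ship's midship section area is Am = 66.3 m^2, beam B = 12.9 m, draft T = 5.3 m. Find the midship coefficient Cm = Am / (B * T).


Formula: Cm = Am / (B * T)
Step 1 — B * T = 12.9 * 5.3 = 68.37 m^2
Step 2 — Cm = 66.3 / 68.37 ≈ 0.96972 (5 s.f.)

0.96972


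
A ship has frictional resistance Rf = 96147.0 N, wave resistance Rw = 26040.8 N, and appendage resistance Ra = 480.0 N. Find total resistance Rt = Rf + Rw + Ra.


Formula: Rt = Rf + Rw + Ra
Substituting: Rt = 96147.0 + 26040.8 + 480.0
Result: Rt = 122667.8 N

122667.8 N


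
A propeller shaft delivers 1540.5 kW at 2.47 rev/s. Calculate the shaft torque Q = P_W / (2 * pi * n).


Formula: Q = P_W / (2 * pi * n)
Step 1 — P_W = 1540.5 kW * 1000 = 1540500.0 W
Step 2 — 2 * pi * n = 2 * pi * 2.47 = 15.519468
Step 3 — Q = 1540500.0 / 15.519468 ≈ 99262 N·m (5 s.f.)

99262 N·m


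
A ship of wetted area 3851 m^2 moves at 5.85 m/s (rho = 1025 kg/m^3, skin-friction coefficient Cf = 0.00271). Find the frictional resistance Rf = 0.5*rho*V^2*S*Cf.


Formula: Rf = 0.5 * rho * V^2 * S * Cf
Step 1 — V^2 = 5.85^2 = 34.2225
Step 2 — 0.5 * rho * V^2 = 0.5 * 1025 * 34.2225 = 17539.03125
Step 3 — Rf = 17539.03125 * 3851 * 0.00271 ≈ 183040 N (5 s.f.)

183040 N


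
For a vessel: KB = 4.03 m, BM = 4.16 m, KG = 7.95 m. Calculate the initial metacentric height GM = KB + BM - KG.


Formula: GM = KB + BM - KG
Step 1 — KM = KB + BM = 4.03 + 4.16 = 8.19 m
Step 2 — GM = KM - KG = 8.19 - 7.95 = 0.24 m

0.24 m


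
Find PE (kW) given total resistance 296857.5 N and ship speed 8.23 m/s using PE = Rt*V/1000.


Formula: PE = Rt * V / 1000 (kW)
Step 1 — PE (W) = 296857.5 * 8.23 = 2443137.225 W
Step 2 — PE (kW) = 2443137.225 / 1000 ≈ 2443.1 kW (5 s.f.)

2443.1 kW


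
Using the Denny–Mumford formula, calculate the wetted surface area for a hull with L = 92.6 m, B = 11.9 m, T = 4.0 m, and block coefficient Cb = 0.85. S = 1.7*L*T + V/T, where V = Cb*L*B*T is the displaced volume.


Formula: S = 1.7*L*T + V/T with V = Cb*L*B*T, i.e. S = L * (1.7*T + Cb*B)
Step 1 — 1.7*T = 1.7 * 4.0 = 6.8 m
Step 2 — Cb*B = 0.85 * 11.9 = 10.115 m
Step 3 — 1.7*T + Cb*B = 6.8 + 10.115 = 16.915 m
Step 4 — S = 92.6 * 16.915 ≈ 1566.3 m^2 (5 s.f.)

1566.3 m^2


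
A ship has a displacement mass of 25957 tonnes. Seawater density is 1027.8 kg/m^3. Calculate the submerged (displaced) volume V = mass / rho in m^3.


Formula: V = mass / rho
Step 1 — convert tonnes to kg: 25957 t * 1000 = 25957000 kg
Step 2 — V = 25957000 / 1027.8 ≈ 25255 m^3 (5 s.f.)

25255 m^3


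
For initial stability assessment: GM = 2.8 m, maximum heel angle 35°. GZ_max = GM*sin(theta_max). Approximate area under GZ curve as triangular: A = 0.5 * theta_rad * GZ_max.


Formula: GZ_max = GM * sin(theta); Area = 0.5 * theta_rad * GZ_max
Step 1 — GZ_max = 2.8 * sin(35°) = 2.8 * 0.573576 = 1.606013 m
Step 2 — theta_rad = 35 * pi/180 = 0.610865 rad
Step 3 — Area = 0.5 * 0.610865 * 1.606013 ≈ 0.49053 m·rad (5 s.f.)

0.49053 m·rad


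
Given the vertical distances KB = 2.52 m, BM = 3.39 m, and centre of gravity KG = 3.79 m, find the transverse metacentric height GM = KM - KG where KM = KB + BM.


Formula: GM = KB + BM - KG
Step 1 — KM = KB + BM = 2.52 + 3.39 = 5.91 m
Step 2 — GM = KM - KG = 5.91 - 3.79 = 2.12 m

2.12 m


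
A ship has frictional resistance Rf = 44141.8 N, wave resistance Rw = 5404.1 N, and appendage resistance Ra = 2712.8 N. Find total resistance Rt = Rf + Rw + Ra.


Formula: Rt = Rf + Rw + Ra
Substituting: Rt = 44141.8 + 5404.1 + 2712.8
Result: Rt = 52258.7 N

52258.7 N


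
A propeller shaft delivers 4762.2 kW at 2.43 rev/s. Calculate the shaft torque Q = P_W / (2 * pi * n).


Formula: Q = P_W / (2 * pi * n)
Step 1 — P_W = 4762.2 kW * 1000 = 4762200.0 W
Step 2 — 2 * pi * n = 2 * pi * 2.43 = 15.26814
Step 3 — Q = 4762200.0 / 15.26814 ≈ 311900 N·m (5 s.f.)

311900 N·m


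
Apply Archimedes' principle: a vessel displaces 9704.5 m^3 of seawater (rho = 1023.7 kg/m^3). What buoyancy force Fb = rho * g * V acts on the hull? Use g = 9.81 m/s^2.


Formula: Fb = rho * g * V
Substituting: Fb = 1023.7 * 9.81 * 9704.5
Intermediate: 1023.7 * 9.81 = 10042.497
Result: Fb = 10042.497 * 9704.5 ≈ 97457000 N (5 s.f.)

97457000 N


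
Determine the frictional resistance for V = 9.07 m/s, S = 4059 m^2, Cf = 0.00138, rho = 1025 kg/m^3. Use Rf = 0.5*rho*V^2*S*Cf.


Formula: Rf = 0.5 * rho * V^2 * S * Cf
Step 1 — V^2 = 9.07^2 = 82.2649
Step 2 — 0.5 * rho * V^2 = 0.5 * 1025 * 82.2649 = 42160.76125
Step 3 — Rf = 42160.76125 * 4059 * 0.00138 ≈ 236160 N (5 s.f.)

236160 N


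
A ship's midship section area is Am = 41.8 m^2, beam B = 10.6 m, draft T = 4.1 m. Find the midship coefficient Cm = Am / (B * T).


Formula: Cm = Am / (B * T)
Step 1 — B * T = 10.6 * 4.1 = 43.46 m^2
Step 2 — Cm = 41.8 / 43.46 ≈ 0.96180 (5 s.f.)

0.96180


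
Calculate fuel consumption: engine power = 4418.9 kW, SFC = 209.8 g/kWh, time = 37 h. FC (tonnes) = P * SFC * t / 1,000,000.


Formula: FC (tonnes) = P * SFC * t / 1,000,000
Step 1 — P * SFC * t = 4418.9 * 209.8 * 37 = 34302153.14 g
Step 2 — FC (tonnes) = 34302153.14 / 1,000,000 ≈ 34.302 tonnes (5 s.f.)

34.302 tonnes


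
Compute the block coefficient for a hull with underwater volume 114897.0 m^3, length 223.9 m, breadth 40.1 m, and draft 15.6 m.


Formula: Cb = V / (L * B * T)
Step 1 — L * B * T = 223.9 * 40.1 * 15.6 = 140062.884 m^3
Step 2 — Cb = 114897.0 / 140062.884 ≈ 0.82032 (5 s.f.)

0.82032


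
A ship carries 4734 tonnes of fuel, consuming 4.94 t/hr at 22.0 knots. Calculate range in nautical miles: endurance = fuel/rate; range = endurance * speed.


Formula: endurance = fuel / rate; range = endurance * speed
Step 1 — endurance = 4734 / 4.94 = 958.2996 hours
Step 2 — range = 958.2996 * 22.0 ≈ 21083 nautical miles (5 s.f.)

21083 NM


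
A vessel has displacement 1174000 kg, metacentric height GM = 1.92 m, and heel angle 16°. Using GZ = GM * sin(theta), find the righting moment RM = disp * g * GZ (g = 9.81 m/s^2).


Formula: GZ = GM * sin(theta); RM = disp * g * GZ
Step 1 — GZ = 1.92 * sin(16°) = 1.92 * 0.275637 = 0.529223 m
Step 2 — RM = 1174000 * 9.81 * 0.529223 ≈ 6095000 N·m (5 s.f.)

6095000 N·m


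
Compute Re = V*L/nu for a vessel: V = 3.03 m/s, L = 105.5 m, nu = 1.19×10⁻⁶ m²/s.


Formula: Re = V * L / nu
Step 1 — V * L = 3.03 * 105.5 = 319.665 m^2/s
Step 2 — Re = 319.665 / 1.19e-6 = 2.69e+08

2.69e+08


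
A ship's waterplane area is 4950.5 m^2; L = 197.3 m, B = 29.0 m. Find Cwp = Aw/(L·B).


Formula: Cwp = Aw / (L * B)
Step 1 — L * B = 197.3 * 29.0 = 5721.7 m^2
Step 2 — Cwp = 4950.5 / 5721.7 ≈ 0.86521 (5 s.f.)

0.86521


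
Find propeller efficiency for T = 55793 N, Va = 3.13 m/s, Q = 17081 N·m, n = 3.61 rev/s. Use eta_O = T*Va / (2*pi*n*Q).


Formula: eta = T * Va / (2 * pi * n * Q)
Step 1 — numerator = T * Va = 55793 * 3.13 = 174632.09
Step 2 — 2 * pi * n = 2 * pi * 3.61 = 22.682299
Step 3 — denominator = 22.682299 * 17081 = 387436.35
Step 4 — eta = 174632.09 / 387436.35 ≈ 0.45074 (5 s.f.)

0.45074


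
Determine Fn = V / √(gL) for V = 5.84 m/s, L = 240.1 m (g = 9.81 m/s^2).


Formula: Fn = V / sqrt(g * L)
Step 1 — g * L = 9.81 * 240.1 = 2355.381
Step 2 — sqrt(g * L) = sqrt(2355.381) = 48.532268
Step 3 — Fn = 5.84 / 48.532268 ≈ 0.12033 (5 s.f.)

0.12033


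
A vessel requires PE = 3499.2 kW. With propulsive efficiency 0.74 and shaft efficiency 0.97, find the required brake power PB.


Formula: PB = PE / (eta_D * eta_S)
Step 1 — combined efficiency = eta_D * eta_S = 0.74 * 0.97 = 0.7178
Step 2 — PB = 3499.2 / 0.7178 ≈ 4874.9 kW (5 s.f.)

4874.9 kW


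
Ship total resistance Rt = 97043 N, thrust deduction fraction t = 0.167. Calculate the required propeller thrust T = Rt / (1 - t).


Formula: T = Rt / (1 - t)
Step 1 — (1 - t) = 1 - 0.167 = 0.833
Step 2 — T = 97043 / 0.833 ≈ 116500 N (5 s.f.)

116500 N


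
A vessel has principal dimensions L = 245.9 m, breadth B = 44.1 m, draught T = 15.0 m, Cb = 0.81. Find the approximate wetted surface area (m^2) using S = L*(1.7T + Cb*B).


Formula: S = 1.7*L*T + V/T with V = Cb*L*B*T, i.e. S = L * (1.7*T + Cb*B)
Step 1 — 1.7*T = 1.7 * 15.0 = 25.5 m
Step 2 — Cb*B = 0.81 * 44.1 = 35.721 m
Step 3 — 1.7*T + Cb*B = 25.5 + 35.721 = 61.221 m
Step 4 — S = 245.9 * 61.221 ≈ 15054 m^2 (5 s.f.)

15054 m^2


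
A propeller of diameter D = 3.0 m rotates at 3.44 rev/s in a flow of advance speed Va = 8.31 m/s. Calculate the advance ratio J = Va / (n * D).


Formula: J = Va / (n * D)
Step 1 — n * D = 3.44 * 3.0 = 10.32
Step 2 — J = 8.31 / 10.32 ≈ 0.80523 (5 s.f.)

0.80523


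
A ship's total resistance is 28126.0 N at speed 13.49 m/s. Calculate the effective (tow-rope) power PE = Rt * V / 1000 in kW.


Formula: PE = Rt * V / 1000 (kW)
Step 1 — PE (W) = 28126.0 * 13.49 = 379419.74 W
Step 2 — PE (kW) = 379419.74 / 1000 ≈ 379.42 kW (5 s.f.)

379.42 kW


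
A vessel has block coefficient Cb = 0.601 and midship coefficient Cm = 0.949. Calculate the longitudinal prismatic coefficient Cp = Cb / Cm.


Formula: Cp = Cb / Cm
Substituting: Cp = 0.601 / 0.949
Result: Cp ≈ 0.63330 (5 s.f.)

0.63330


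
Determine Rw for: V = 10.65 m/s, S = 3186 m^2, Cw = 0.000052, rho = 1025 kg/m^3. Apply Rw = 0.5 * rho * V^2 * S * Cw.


Formula: Rw = 0.5 * rho * V^2 * S * Cw
Step 1 — V^2 = 10.65^2 = 113.4225
Step 2 — 0.5 * rho * V^2 = 0.5 * 1025 * 113.4225 = 58129.03125
Step 3 — Rw = 58129.03125 * 3186 * 0.000052 ≈ 9630.4 N (5 s.f.)

9630.4 N


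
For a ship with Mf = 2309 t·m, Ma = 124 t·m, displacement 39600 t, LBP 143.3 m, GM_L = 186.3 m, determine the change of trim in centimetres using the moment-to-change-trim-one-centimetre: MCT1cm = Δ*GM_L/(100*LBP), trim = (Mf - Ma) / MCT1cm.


Formula: net trimming moment = Mf - Ma; MCT1cm = Δ*GM_L/(100*LBP); trim = net moment / MCT1cm
Step 1 — net trimming moment = 2309 - 124 = 2185 t·m
Step 2 — MCT1cm = 39600 * 186.3 / (100 * 143.3) = 514.8276 t·m/cm
Step 3 — trim = 2185 / 514.8276 ≈ 4.2441 cm (5 s.f.)

4.2441 cm


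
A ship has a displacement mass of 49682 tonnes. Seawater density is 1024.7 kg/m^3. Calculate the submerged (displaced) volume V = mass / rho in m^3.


Formula: V = mass / rho
Step 1 — convert tonnes to kg: 49682 t * 1000 = 49682000 kg
Step 2 — V = 49682000 / 1024.7 ≈ 48484 m^3 (5 s.f.)

48484 m^3


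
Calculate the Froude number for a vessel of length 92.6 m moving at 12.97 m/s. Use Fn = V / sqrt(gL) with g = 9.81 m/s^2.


Formula: Fn = V / sqrt(g * L)
Step 1 — g * L = 9.81 * 92.6 = 908.406
Step 2 — sqrt(g * L) = sqrt(908.406) = 30.139774
Step 3 — Fn = 12.97 / 30.139774 ≈ 0.43033 (5 s.f.)

0.43033


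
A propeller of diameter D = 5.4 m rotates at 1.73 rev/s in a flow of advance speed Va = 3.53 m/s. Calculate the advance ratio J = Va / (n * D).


Formula: J = Va / (n * D)
Step 1 — n * D = 1.73 * 5.4 = 9.342
Step 2 — J = 3.53 / 9.342 ≈ 0.37786 (5 s.f.)

0.37786


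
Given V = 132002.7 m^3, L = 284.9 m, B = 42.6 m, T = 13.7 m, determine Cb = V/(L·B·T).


Formula: Cb = V / (L * B * T)
Step 1 — L * B * T = 284.9 * 42.6 * 13.7 = 166273.338 m^3
Step 2 — Cb = 132002.7 / 166273.338 ≈ 0.79389 (5 s.f.)

0.79389


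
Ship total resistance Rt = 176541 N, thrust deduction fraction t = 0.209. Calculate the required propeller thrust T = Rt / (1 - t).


Formula: T = Rt / (1 - t)
Step 1 — (1 - t) = 1 - 0.209 = 0.791
Step 2 — T = 176541 / 0.791 ≈ 223190 N (5 s.f.)

223190 N


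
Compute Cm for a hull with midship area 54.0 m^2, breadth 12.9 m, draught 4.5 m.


Formula: Cm = Am / (B * T)
Step 1 — B * T = 12.9 * 4.5 = 58.05 m^2
Step 2 — Cm = 54.0 / 58.05 ≈ 0.93023 (5 s.f.)

0.93023


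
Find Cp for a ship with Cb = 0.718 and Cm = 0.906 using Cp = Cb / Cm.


Formula: Cp = Cb / Cm
Substituting: Cp = 0.718 / 0.906
Result: Cp ≈ 0.79249 (5 s.f.)

0.79249


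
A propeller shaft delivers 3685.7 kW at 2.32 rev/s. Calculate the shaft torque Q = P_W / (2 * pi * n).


Formula: Q = P_W / (2 * pi * n)
Step 1 — P_W = 3685.7 kW * 1000 = 3685700.0 W
Step 2 — 2 * pi * n = 2 * pi * 2.32 = 14.57699
Step 3 — Q = 3685700.0 / 14.57699 ≈ 252840 N·m (5 s.f.)

252840 N·m


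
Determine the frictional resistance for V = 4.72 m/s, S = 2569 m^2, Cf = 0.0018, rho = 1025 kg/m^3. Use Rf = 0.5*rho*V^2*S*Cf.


Formula: Rf = 0.5 * rho * V^2 * S * Cf
Step 1 — V^2 = 4.72^2 = 22.2784
Step 2 — 0.5 * rho * V^2 = 0.5 * 1025 * 22.2784 = 11417.68
Step 3 — Rf = 11417.68 * 2569 * 0.0018 ≈ 52798 N (5 s.f.)

52798 N


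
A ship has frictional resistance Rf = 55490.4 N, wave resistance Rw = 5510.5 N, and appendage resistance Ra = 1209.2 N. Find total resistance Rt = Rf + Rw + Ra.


Formula: Rt = Rf + Rw + Ra
Substituting: Rt = 55490.4 + 5510.5 + 1209.2
Result: Rt = 62210.1 N

62210.1 N


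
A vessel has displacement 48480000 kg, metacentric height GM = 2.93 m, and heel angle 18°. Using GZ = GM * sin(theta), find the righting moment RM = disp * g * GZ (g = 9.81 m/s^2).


Formula: GZ = GM * sin(theta); RM = disp * g * GZ
Step 1 — GZ = 2.93 * sin(18°) = 2.93 * 0.309017 = 0.90542 m
Step 2 — RM = 48480000 * 9.81 * 0.90542 ≈ 430610000 N·m (5 s.f.)

430610000 N·m


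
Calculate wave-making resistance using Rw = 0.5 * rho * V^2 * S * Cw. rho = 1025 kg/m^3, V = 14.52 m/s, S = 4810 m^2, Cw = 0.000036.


Formula: Rw = 0.5 * rho * V^2 * S * Cw
Step 1 — V^2 = 14.52^2 = 210.8304
Step 2 — 0.5 * rho * V^2 = 0.5 * 1025 * 210.8304 = 108050.58
Step 3 — Rw = 108050.58 * 4810 * 0.000036 ≈ 18710 N (5 s.f.)

18710 N


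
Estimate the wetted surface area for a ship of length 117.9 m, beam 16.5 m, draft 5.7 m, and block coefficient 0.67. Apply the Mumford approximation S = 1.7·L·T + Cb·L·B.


Formula: S = 1.7*L*T + V/T with V = Cb*L*B*T, i.e. S = L * (1.7*T + Cb*B)
Step 1 — 1.7*T = 1.7 * 5.7 = 9.69 m
Step 2 — Cb*B = 0.67 * 16.5 = 11.055 m
Step 3 — 1.7*T + Cb*B = 9.69 + 11.055 = 20.745 m
Step 4 — S = 117.9 * 20.745 ≈ 2445.8 m^2 (5 s.f.)

2445.8 m^2


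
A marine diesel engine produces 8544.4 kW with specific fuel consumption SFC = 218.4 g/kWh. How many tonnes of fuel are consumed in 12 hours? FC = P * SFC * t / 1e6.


Formula: FC (tonnes) = P * SFC * t / 1,000,000
Step 1 — P * SFC * t = 8544.4 * 218.4 * 12 = 22393163.52 g
Step 2 — FC (tonnes) = 22393163.52 / 1,000,000 ≈ 22.393 tonnes (5 s.f.)

22.393 tonnes
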